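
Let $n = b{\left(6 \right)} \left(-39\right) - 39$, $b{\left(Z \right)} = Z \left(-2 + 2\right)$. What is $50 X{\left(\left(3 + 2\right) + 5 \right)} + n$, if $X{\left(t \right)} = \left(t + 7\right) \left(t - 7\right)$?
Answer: $2511$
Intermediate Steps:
$b{\left(Z \right)} = 0$ ($b{\left(Z \right)} = Z 0 = 0$)
$X{\left(t \right)} = \left(-7 + t\right) \left(7 + t\right)$ ($X{\left(t \right)} = \left(7 + t\right) \left(-7 + t\right) = \left(-7 + t\right) \left(7 + t\right)$)
$n = -39$ ($n = 0 \left(-39\right) - 39 = 0 - 39 = -39$)
$50 X{\left(\left(3 + 2\right) + 5 \right)} + n = 50 \left(-49 + \left(\left(3 + 2\right) + 5\right)^{2}\right) - 39 = 50 \left(-49 + \left(5 + 5\right)^{2}\right) - 39 = 50 \left(-49 + 10^{2}\right) - 39 = 50 \left(-49 + 100\right) - 39 = 50 \cdot 51 - 39 = 2550 - 39 = 2511$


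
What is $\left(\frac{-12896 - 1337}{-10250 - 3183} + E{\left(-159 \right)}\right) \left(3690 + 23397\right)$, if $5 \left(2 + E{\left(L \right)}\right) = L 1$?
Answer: $- \frac{59564638044}{67165} \approx -8.8684 \cdot 10^{5}$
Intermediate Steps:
$E{\left(L \right)} = -2 + \frac{L}{5}$ ($E{\left(L \right)} = -2 + \frac{L 1}{5} = -2 + \frac{L}{5}$)
$\left(\frac{-12896 - 1337}{-10250 - 3183} + E{\left(-159 \right)}\right) \left(3690 + 23397\right) = \left(\frac{-12896 - 1337}{-10250 - 3183} + \left(-2 + \frac{1}{5} \left(-159\right)\right)\right) \left(3690 + 23397\right) = \left(- \frac{14233}{-13433} - \frac{169}{5}\right) 27087 = \left(\left(-14233\right) \left(- \frac{1}{13433}\right) - \frac{169}{5}\right) 27087 = \left(\frac{14233}{13433} - \frac{169}{5}\right) 27087 = \left(- \frac{2199012}{67165}\right) 27087 = - \frac{59564638044}{67165}$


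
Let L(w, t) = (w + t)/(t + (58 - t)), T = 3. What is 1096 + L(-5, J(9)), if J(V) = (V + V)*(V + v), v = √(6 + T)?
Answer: 63779/58 ≈ 1099.6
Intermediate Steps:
v = 3 (v = √(6 + 3) = √9 = 3)
J(V) = 2*V*(3 + V) (J(V) = (V + V)*(V + 3) = (2*V)*(3 + V) = 2*V*(3 + V))
L(w, t) = t/58 + w/58 (L(w, t) = (t + w)/58 = (t + w)*(1/58) = t/58 + w/58)
1096 + L(-5, J(9)) = 1096 + ((2*9*(3 + 9))/58 + (1/58)*(-5)) = 1096 + ((2*9*12)/58 - 5/58) = 1096 + ((1/58)*216 - 5/58) = 1096 + (108/29 - 5/58) = 1096 + 211/58 = 63779/58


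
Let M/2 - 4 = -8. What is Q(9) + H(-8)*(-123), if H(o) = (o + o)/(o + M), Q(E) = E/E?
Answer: -122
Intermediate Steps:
M = -8 (M = 8 + 2*(-8) = 8 - 16 = -8)
Q(E) = 1
H(o) = 2*o/(-8 + o) (H(o) = (o + o)/(o - 8) = (2*o)/(-8 + o) = 2*o/(-8 + o))
Q(9) + H(-8)*(-123) = 1 + (2*(-8)/(-8 - 8))*(-123) = 1 + (2*(-8)/(-16))*(-123) = 1 + (2*(-8)*(-1/16))*(-123) = 1 + 1*(-123) = 1 - 123 = -122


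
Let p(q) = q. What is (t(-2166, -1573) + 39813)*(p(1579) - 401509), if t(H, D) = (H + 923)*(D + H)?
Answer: -1874627882700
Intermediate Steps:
t(H, D) = (923 + H)*(D + H)
(t(-2166, -1573) + 39813)*(p(1579) - 401509) = (((-2166)² + 923*(-1573) + 923*(-2166) - 1573*(-2166)) + 39813)*(1579 - 401509) = ((4691556 - 1451879 - 1999218 + 3407118) + 39813)*(-399930) = (4647577 + 39813)*(-399930) = 4687390*(-399930) = -1874627882700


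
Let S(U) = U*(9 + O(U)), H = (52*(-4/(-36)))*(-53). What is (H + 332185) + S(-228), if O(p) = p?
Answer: 3436297/9 ≈ 3.8181e+5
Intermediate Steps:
H = -2756/9 (H = (52*(-4*(-1/36)))*(-53) = (52*(1/9))*(-53) = (52/9)*(-53) = -2756/9 ≈ -306.22)
S(U) = U*(9 + U)
(H + 332185) + S(-228) = (-2756/9 + 332185) - 228*(9 - 228) = 2986909/9 - 228*(-219) = 2986909/9 + 49932 = 3436297/9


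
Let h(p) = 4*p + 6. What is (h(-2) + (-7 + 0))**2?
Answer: 81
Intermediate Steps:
h(p) = 6 + 4*p
(h(-2) + (-7 + 0))**2 = ((6 + 4*(-2)) + (-7 + 0))**2 = ((6 - 8) - 7)**2 = (-2 - 7)**2 = (-9)**2 = 81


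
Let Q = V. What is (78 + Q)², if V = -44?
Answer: 1156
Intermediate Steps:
Q = -44
(78 + Q)² = (78 - 44)² = 34² = 1156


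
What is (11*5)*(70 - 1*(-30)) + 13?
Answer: 5513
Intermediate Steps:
(11*5)*(70 - 1*(-30)) + 13 = 55*(70 + 30) + 13 = 55*100 + 13 = 5500 + 13 = 5513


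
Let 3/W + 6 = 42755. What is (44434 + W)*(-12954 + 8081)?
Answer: -9256307693237/42749 ≈ -2.1653e+8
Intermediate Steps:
W = 3/42749 (W = 3/(-6 + 42755) = 3/42749 ≈ 7.0177e-5)
(44434 + W)*(-12954 + 8081) = (44434 + 3/42749)*(-12954 + 8081) = (1899509069/42749)*(-4873) = -9256307693237/42749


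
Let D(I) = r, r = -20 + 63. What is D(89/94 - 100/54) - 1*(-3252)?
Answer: 3295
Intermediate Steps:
r = 43
D(I) = 43
D(89/94 - 100/54) - 1*(-3252) = 43 - 1*(-3252) = 43 + 3252 = 3295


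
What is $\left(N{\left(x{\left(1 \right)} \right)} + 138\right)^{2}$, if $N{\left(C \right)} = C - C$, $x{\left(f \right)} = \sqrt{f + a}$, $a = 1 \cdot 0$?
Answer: $19044$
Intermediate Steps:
$a = 0$
$x{\left(f \right)} = \sqrt{f}$ ($x{\left(f \right)} = \sqrt{f + 0} = \sqrt{f}$)
$N{\left(C \right)} = 0$
$\left(N{\left(x{\left(1 \right)} \right)} + 138\right)^{2} = \left(0 + 138\right)^{2} = 138^{2} = 19044$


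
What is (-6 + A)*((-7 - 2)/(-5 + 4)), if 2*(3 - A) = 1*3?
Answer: -81/2 ≈ -40.500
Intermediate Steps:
A = 3/2 (A = 3 - 3/2 = 3/2 ≈ 1.5000)
(-6 + A)*((-7 - 2)/(-5 + 4)) = (-6 + 3/2)*((-7 - 2)/(-5 + 4)) = -(-81)/(2*(-1)) = -(-81)*(-1)/2 = -9/2*9 = -81/2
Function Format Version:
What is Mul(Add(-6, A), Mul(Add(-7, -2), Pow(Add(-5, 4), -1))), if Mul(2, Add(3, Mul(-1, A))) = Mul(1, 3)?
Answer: Rational(-81, 2) ≈ -40.500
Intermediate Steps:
A = Rational(3, 2) (A = Add(3, Mul(Rational(-1, 2), Mul(1, 3))) = Add(3, Mul(Rational(-1, 2), 3)) = Add(3, Rational(-3, 2)) = Rational(3, 2) ≈ 1.5000)
Mul(Add(-6, A), Mul(Add(-7, -2), Pow(Add(-5, 4), -1))) = Mul(Add(-6, Rational(3, 2)), Mul(Add(-7, -2), Pow(Add(-5, 4), -1))) = Mul(Rational(-9, 2), Mul(-9, Pow(-1, -1))) = Mul(Rational(-9, 2), Mul(-9, -1)) = Mul(Rational(-9, 2), 9) = Rational(-81, 2)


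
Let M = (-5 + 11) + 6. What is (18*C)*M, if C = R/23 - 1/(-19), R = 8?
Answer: 37800/437 ≈ 86.499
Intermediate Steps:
M = 12 (M = 6 + 6 = 12)
C = 175/437 (C = 8/23 - 1/(-19) = 8*(1/23) - 1*(-1/19) = 8/23 + 1/19 = 175/437 ≈ 0.40046)
(18*C)*M = (18*(175/437))*12 = (3150/437)*12 = 37800/437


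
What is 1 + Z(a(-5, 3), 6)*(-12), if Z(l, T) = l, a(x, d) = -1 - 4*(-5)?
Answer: -227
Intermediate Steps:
a(x, d) = 19 (a(x, d) = -1 + 20 = 19)
1 + Z(a(-5, 3), 6)*(-12) = 1 + 19*(-12) = 1 - 228 = -227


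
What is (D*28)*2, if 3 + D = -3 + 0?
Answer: -336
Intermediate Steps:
D = -6 (D = -3 + (-3 + 0) = -3 - 3 = -6)
(D*28)*2 = -6*28*2 = -168*2 = -336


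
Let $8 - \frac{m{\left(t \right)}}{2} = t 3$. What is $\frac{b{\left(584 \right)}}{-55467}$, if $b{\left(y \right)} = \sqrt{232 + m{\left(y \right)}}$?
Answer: $- \frac{2 i \sqrt{814}}{55467} \approx - 0.0010287 i$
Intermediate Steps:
$m{\left(t \right)} = 16 - 6 t$ ($m{\left(t \right)} = 16 - 2 t 3 = 16 - 2 \cdot 3 t = 16 - 6 t$)
$b{\left(y \right)} = \sqrt{248 - 6 y}$ ($b{\left(y \right)} = \sqrt{232 - \left(-16 + 6 y\right)} = \sqrt{248 - 6 y}$)
$\frac{b{\left(584 \right)}}{-55467} = \frac{\sqrt{248 - 3504}}{-55467} = \sqrt{248 - 3504} \left(- \frac{1}{55467}\right) = \sqrt{-3256} \left(- \frac{1}{55467}\right) = 2 i \sqrt{814} \left(- \frac{1}{55467}\right) = - \frac{2 i \sqrt{814}}{55467}$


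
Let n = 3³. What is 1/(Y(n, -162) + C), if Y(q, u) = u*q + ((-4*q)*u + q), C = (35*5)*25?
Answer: 1/17524 ≈ 5.7065e-5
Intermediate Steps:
n = 27
C = 4375 (C = 175*25 = 4375)
Y(q, u) = q - 3*q*u (Y(q, u) = q*u + (-4*q*u + q) = q*u + (q - 4*q*u) = q - 3*q*u)
1/(Y(n, -162) + C) = 1/(27*(1 - 3*(-162)) + 4375) = 1/(27*(1 + 486) + 4375) = 1/(27*487 + 4375) = 1/(13149 + 4375) = 1/17524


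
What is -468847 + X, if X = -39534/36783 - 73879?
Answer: -6654376664/12261 ≈ -5.4273e+5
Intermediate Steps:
X = -905843597/12261 (X = -39534*1/36783 - 73879 = -13178/12261 - 73879 = -905843597/12261 ≈ -73880.)
-468847 + X = -468847 - 905843597/12261 = -6654376664/12261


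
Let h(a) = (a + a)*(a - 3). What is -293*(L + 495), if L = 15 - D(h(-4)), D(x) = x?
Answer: -133022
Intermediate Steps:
h(a) = 2*a*(-3 + a) (h(a) = (2*a)*(-3 + a) = 2*a*(-3 + a))
L = -41 (L = 15 - 2*(-4)*(-3 - 4) = 15 - 2*(-4)*(-7) = 15 - 1*56 = 15 - 56 = -41)
-293*(L + 495) = -293*(-41 + 495) = -293*454 = -133022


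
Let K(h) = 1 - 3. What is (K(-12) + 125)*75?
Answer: 9225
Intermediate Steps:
K(h) = -2
(K(-12) + 125)*75 = (-2 + 125)*75 = 123*75 = 9225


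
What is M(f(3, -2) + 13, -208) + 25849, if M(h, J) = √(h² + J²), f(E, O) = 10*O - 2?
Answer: 25849 + √43345 ≈ 26057.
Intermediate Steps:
f(E, O) = -2 + 10*O
M(h, J) = √(J² + h²)
M(f(3, -2) + 13, -208) + 25849 = √((-208)² + ((-2 + 10*(-2)) + 13)²) + 25849 = √(43264 + ((-2 - 20) + 13)²) + 25849 = √(43264 + (-22 + 13)²) + 25849 = √(43264 + (-9)²) + 25849 = √(43264 + 81) + 25849 = √43345 + 25849 = 25849 + √43345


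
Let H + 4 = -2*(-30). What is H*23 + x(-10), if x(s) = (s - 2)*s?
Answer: 1408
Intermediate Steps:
x(s) = s*(-2 + s) (x(s) = (-2 + s)*s = s*(-2 + s))
H = 56 (H = -4 - 2*(-30) = -4 + 60 = 56)
H*23 + x(-10) = 56*23 - 10*(-2 - 10) = 1288 - 10*(-12) = 1288 + 120 = 1408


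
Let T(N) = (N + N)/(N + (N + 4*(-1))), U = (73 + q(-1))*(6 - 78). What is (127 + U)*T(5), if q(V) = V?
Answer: -25285/3 ≈ -8428.3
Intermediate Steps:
U = -5184 (U = (73 - 1)*(6 - 78) = 72*(-72) = -5184)
T(N) = 2*N/(-4 + 2*N) (T(N) = (2*N)/(N + (N - 4)) = (2*N)/(N + (-4 + N)) = (2*N)/(-4 + 2*N) = 2*N/(-4 + 2*N))
(127 + U)*T(5) = (127 - 5184)*(5/(-2 + 5)) = -25285/3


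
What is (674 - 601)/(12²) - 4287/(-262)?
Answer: 318227/18864 ≈ 16.870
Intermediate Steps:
(674 - 601)/(12²) - 4287/(-262) = 73/144 - 4287*(-1/262) = 73*(1/144) + 4287/262 = 73/144 + 4287/262 = 318227/18864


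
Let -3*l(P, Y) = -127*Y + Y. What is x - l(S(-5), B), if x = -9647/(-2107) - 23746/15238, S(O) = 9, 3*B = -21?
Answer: 4768134584/16053233 ≈ 297.02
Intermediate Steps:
B = -7 (B = (⅓)*(-21) = -7)
l(P, Y) = 42*Y (l(P, Y) = -(-127*Y + Y)/3 = -(-42)*Y = 42*Y)
x = 48484082/16053233 (x = -9647*(-1/2107) - 23746*1/15238 = 9647/2107 - 11873/7619 = 48484082/16053233 ≈ 3.0202)
x - l(S(-5), B) = 48484082/16053233 - 42*(-7) = 48484082/16053233 - 1*(-294) = 48484082/16053233 + 294 = 4768134584/16053233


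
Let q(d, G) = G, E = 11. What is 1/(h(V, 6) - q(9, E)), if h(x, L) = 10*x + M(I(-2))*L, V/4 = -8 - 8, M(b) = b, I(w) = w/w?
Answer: -1/645 ≈ -0.0015504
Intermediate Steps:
I(w) = 1
V = -64 (V = 4*(-8 - 8) = 4*(-16) = -64)
h(x, L) = L + 10*x (h(x, L) = 10*x + 1*L = 10*x + L = L + 10*x)
1/(h(V, 6) - q(9, E)) = 1/((6 + 10*(-64)) - 1*11) = 1/((6 - 640) - 11) = 1/(-634 - 11) = 1/(-645) = -1/645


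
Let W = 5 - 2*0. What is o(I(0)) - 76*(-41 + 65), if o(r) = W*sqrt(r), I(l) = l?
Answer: -1824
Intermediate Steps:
W = 5 (W = 5 + 0 = 5)
o(r) = 5*sqrt(r)
o(I(0)) - 76*(-41 + 65) = 5*sqrt(0) - 76*(-41 + 65) = 5*0 - 76*24 = 0 - 1824 = -1824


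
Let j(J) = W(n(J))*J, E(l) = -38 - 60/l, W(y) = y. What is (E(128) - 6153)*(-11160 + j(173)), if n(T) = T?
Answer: -3718645663/32 ≈ -1.1621e+8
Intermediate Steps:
E(l) = -38 - 60/l
j(J) = J**2 (j(J) = J*J = J**2)
(E(128) - 6153)*(-11160 + j(173)) = ((-38 - 60/128) - 6153)*(-11160 + 173**2) = ((-38 - 60*1/128) - 6153)*(-11160 + 29929) = ((-38 - 15/32) - 6153)*18769 = (-1231/32 - 6153)*18769 = -198127/32*18769 = -3718645663/32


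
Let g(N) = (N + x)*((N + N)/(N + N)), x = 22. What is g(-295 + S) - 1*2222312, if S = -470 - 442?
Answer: -2223497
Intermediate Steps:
S = -912
g(N) = 22 + N (g(N) = (N + 22)*((N + N)/(N + N)) = (22 + N)*((2*N)/((2*N))) = (22 + N)*((2*N)*(1/(2*N))) = (22 + N)*1 = 22 + N)
g(-295 + S) - 1*2222312 = (22 + (-295 - 912)) - 1*2222312 = (22 - 1207) - 2222312 = -1185 - 2222312 = -2223497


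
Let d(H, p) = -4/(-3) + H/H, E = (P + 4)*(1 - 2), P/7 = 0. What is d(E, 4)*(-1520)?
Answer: -10640/3 ≈ -3546.7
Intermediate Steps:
P = 0 (P = 7*0 = 0)
E = -4 (E = (0 + 4)*(1 - 2) = 4*(-1) = -4)
d(H, p) = 7/3 (d(H, p) = -4*(-⅓) + 1 = 4/3 + 1 = 7/3)
d(E, 4)*(-1520) = (7/3)*(-1520) = -10640/3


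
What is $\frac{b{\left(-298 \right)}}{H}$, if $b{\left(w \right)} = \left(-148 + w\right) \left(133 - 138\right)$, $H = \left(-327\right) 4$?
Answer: $- \frac{1115}{654} \approx -1.7049$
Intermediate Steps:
$H = -1308$
$b{\left(w \right)} = 740 - 5 w$ ($b{\left(w \right)} = \left(-148 + w\right) \left(-5\right) = 740 - 5 w$)
$\frac{b{\left(-298 \right)}}{H} = \frac{740 - -1490}{-1308} = \left(740 + 1490\right) \left(- \frac{1}{1308}\right) = 2230 \left(- \frac{1}{1308}\right) = - \frac{1115}{654}$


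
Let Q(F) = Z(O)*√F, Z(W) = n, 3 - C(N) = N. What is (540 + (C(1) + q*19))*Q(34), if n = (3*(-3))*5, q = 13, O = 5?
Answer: -35505*√34 ≈ -2.0703e+5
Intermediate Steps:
n = -45 (n = -9*5 = -45)
C(N) = 3 - N
Z(W) = -45
Q(F) = -45*√F
(540 + (C(1) + q*19))*Q(34) = (540 + ((3 - 1*1) + 13*19))*(-45*√34) = (540 + ((3 - 1) + 247))*(-45*√34) = (540 + (2 + 247))*(-45*√34) = (540 + 249)*(-45*√34) = 789*(-45*√34) = -35505*√34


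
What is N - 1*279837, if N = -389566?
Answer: -669403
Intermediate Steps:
N - 1*279837 = -389566 - 1*279837 = -389566 - 279837 = -669403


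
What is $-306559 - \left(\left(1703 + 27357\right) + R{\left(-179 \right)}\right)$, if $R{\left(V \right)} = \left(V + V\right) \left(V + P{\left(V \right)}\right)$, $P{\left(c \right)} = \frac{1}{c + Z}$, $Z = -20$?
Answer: $- \frac{79540857}{199} \approx -3.997 \cdot 10^{5}$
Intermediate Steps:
$P{\left(c \right)} = \frac{1}{-20 + c}$ ($P{\left(c \right)} = \frac{1}{c - 20} = \frac{1}{-20 + c}$)
$R{\left(V \right)} = 2 V \left(V + \frac{1}{-20 + V}\right)$ ($R{\left(V \right)} = \left(V + V\right) \left(V + \frac{1}{-20 + V}\right) = 2 V \left(V + \frac{1}{-20 + V}\right)$)
$-306559 - \left(\left(1703 + 27357\right) + R{\left(-179 \right)}\right) = -306559 - \left(\left(1703 + 27357\right) + 2 \left(-179\right) \frac{1}{-20 - 179} \left(1 - 179 \left(-20 - 179\right)\right)\right) = -306559 - \left(29060 + 2 \left(-179\right) \frac{1}{-199} \left(1 - -35621\right)\right) = -306559 - \left(29060 + 2 \left(-179\right) \left(- \frac{1}{199}\right) \left(1 + 35621\right)\right) = -306559 - \left(29060 + 2 \left(-179\right) \left(- \frac{1}{199}\right) 35622\right) = -306559 - \left(29060 + \frac{12752676}{199}\right) = -306559 - \frac{18535616}{199} = - \frac{79540857}{199}$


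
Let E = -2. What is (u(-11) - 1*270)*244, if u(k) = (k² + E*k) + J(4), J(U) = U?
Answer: -30012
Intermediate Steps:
u(k) = 4 + k² - 2*k (u(k) = (k² - 2*k) + 4 = 4 + k² - 2*k)
(u(-11) - 1*270)*244 = ((4 + (-11)² - 2*(-11)) - 1*270)*244 = ((4 + 121 + 22) - 270)*244 = (147 - 270)*244 = -123*244 = -30012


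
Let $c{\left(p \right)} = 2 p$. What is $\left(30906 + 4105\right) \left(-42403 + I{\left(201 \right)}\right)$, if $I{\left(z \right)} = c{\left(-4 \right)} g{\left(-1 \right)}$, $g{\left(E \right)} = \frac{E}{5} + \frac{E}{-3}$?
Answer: $- \frac{22269131671}{15} \approx -1.4846 \cdot 10^{9}$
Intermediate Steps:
$g{\left(E \right)} = - \frac{2 E}{15}$ ($g{\left(E \right)} = E \frac{1}{5} + E \left(- \frac{1}{3}\right) = \frac{E}{5} - \frac{E}{3} = - \frac{2 E}{15}$)
$I{\left(z \right)} = - \frac{16}{15}$ ($I{\left(z \right)} = 2 \left(-4\right) \left(\left(- \frac{2}{15}\right) \left(-1\right)\right) = \left(-8\right) \frac{2}{15} = - \frac{16}{15}$)
$\left(30906 + 4105\right) \left(-42403 + I{\left(201 \right)}\right) = \left(30906 + 4105\right) \left(-42403 - \frac{16}{15}\right) = 35011 \left(- \frac{636061}{15}\right) = - \frac{22269131671}{15}$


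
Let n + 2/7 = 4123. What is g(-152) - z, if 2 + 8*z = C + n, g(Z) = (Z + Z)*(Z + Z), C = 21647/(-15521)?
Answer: 19969554375/217294 ≈ 91901.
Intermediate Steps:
n = 28859/7 (n = -2/7 + 4123 = 28859/7 ≈ 4122.7)
C = -21647/15521 (C = 21647*(-1/15521) = -21647/15521 ≈ -1.3947)
g(Z) = 4*Z**2 (g(Z) = (2*Z)*(2*Z) = 4*Z**2)
z = 111887929/217294 (z = -1/4 + (-21647/15521 + 28859/7)/8 = -1/4 + (1/8)*(447769010/108647) = -1/4 + 223884505/434588 = 111887929/217294 ≈ 514.92)
g(-152) - z = 4*(-152)**2 - 1*111887929/217294 = 4*23104 - 111887929/217294 = 92416 - 111887929/217294 = 19969554375/217294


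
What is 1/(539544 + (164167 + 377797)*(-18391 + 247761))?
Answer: 1/124310822224 ≈ 8.0444e-12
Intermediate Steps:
1/(539544 + (164167 + 377797)*(-18391 + 247761)) = 1/(539544 + 541964*229370) = 1/(539544 + 124310282680) = 1/124310822224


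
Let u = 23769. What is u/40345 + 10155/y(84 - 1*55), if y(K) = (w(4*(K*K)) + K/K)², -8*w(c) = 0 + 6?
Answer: 6555279369/40345 ≈ 1.6248e+5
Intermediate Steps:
w(c) = -¾ (w(c) = -(0 + 6)/8 = -⅛*6 = -¾)
y(K) = 1/16 (y(K) = (-¾ + K/K)² = (-¾ + 1)² = (¼)² = 1/16)
u/40345 + 10155/y(84 - 1*55) = 23769/40345 + 10155/(1/16) = 23769*(1/40345) + 10155*16 = 23769/40345 + 162480 = 6555279369/40345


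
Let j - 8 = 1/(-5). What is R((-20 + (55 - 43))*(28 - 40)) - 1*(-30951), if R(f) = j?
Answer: 154794/5 ≈ 30959.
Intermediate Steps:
j = 39/5 (j = 8 + 1/(-5) = 8 - ⅕ = 39/5 ≈ 7.8000)
R(f) = 39/5
R((-20 + (55 - 43))*(28 - 40)) - 1*(-30951) = 39/5 - 1*(-30951) = 39/5 + 30951 = 154794/5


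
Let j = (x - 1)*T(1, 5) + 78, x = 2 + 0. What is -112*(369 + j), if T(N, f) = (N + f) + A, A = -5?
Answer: -50176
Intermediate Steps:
x = 2
T(N, f) = -5 + N + f (T(N, f) = (N + f) - 5 = -5 + N + f)
j = 79 (j = (2 - 1)*(-5 + 1 + 5) + 78 = 1*1 + 78 = 1 + 78 = 79)
-112*(369 + j) = -112*(369 + 79) = -112*448 = -50176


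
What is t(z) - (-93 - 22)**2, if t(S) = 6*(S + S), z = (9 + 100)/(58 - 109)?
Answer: -225261/17 ≈ -13251.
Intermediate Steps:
z = -109/51 (z = 109/(-51) = 109*(-1/51) = -109/51 ≈ -2.1373)
t(S) = 12*S (t(S) = 6*(2*S) = 12*S)
t(z) - (-93 - 22)**2 = 12*(-109/51) - (-93 - 22)**2 = -436/17 - 1*(-115)**2 = -436/17 - 1*13225 = -436/17 - 13225 = -225261/17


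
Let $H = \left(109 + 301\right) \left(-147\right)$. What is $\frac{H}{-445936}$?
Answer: $\frac{30135}{222968} \approx 0.13515$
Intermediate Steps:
$H = -60270$ ($H = 410 \left(-147\right) = -60270$)
$\frac{H}{-445936} = - \frac{60270}{-445936} = \left(-60270\right) \left(- \frac{1}{445936}\right) = \frac{30135}{222968}$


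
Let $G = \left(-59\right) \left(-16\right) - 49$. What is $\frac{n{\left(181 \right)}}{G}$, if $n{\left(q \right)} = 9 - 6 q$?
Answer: $- \frac{1077}{895} \approx -1.2034$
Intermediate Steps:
$G = 895$ ($G = 944 - 49 = 895$)
$\frac{n{\left(181 \right)}}{G} = \frac{9 - 1086}{895} = \left(9 - 1086\right) \frac{1}{895} = \left(-1077\right) \frac{1}{895} = - \frac{1077}{895}$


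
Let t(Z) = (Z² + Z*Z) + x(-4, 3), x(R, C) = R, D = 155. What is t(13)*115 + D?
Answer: 38565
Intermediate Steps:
t(Z) = -4 + 2*Z² (t(Z) = (Z² + Z*Z) - 4 = (Z² + Z²) - 4 = 2*Z² - 4 = -4 + 2*Z²)
t(13)*115 + D = (-4 + 2*13²)*115 + 155 = (-4 + 2*169)*115 + 155 = (-4 + 338)*115 + 155 = 334*115 + 155 = 38410 + 155 = 38565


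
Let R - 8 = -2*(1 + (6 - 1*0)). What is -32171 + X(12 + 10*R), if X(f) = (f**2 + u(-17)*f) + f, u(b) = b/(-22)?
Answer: -329473/11 ≈ -29952.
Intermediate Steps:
R = -6 (R = 8 - 2*(1 + (6 - 1*0)) = 8 - 2*(1 + (6 + 0)) = 8 - 2*(1 + 6) = 8 - 2*7 = 8 - 14 = -6)
u(b) = -b/22 (u(b) = b*(-1/22) = -b/22)
X(f) = f**2 + 39*f/22 (X(f) = (f**2 + (-1/22*(-17))*f) + f = (f**2 + 17*f/22) + f = f**2 + 39*f/22)
-32171 + X(12 + 10*R) = -32171 + (12 + 10*(-6))*(39 + 22*(12 + 10*(-6)))/22 = -32171 + (12 - 60)*(39 + 22*(12 - 60))/22 = -32171 + (1/22)*(-48)*(39 + 22*(-48)) = -32171 + (1/22)*(-48)*(39 - 1056) = -32171 + (1/22)*(-48)*(-1017) = -32171 + 24408/11 = -329473/11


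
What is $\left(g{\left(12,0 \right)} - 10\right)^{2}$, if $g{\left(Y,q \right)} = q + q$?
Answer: $100$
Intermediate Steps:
$g{\left(Y,q \right)} = 2 q$
$\left(g{\left(12,0 \right)} - 10\right)^{2} = \left(2 \cdot 0 - 10\right)^{2} = \left(0 - 10\right)^{2} = \left(-10\right)^{2} = 100$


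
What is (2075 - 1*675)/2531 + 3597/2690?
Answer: 12870007/6808390 ≈ 1.8903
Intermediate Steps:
(2075 - 1*675)/2531 + 3597/2690 = (2075 - 675)*(1/2531) + 3597*(1/2690) = 1400*(1/2531) + 3597/2690 = 1400/2531 + 3597/2690 = 12870007/6808390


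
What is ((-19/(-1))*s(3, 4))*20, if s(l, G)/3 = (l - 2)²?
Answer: 1140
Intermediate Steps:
s(l, G) = 3*(-2 + l)² (s(l, G) = 3*(l - 2)² = 3*(-2 + l)²)
((-19/(-1))*s(3, 4))*20 = ((-19/(-1))*(3*(-2 + 3)²))*20 = ((-19*(-1))*(3*1²))*20 = (19*(3*1))*20 = (19*3)*20 = 57*20 = 1140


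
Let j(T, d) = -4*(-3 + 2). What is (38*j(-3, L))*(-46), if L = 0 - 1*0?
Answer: -6992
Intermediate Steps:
L = 0 (L = 0 + 0 = 0)
j(T, d) = 4 (j(T, d) = -4*(-1) = 4)
(38*j(-3, L))*(-46) = (38*4)*(-46) = 152*(-46) = -6992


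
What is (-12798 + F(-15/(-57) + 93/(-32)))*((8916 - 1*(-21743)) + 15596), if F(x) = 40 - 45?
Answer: -592202765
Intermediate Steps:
F(x) = -5
(-12798 + F(-15/(-57) + 93/(-32)))*((8916 - 1*(-21743)) + 15596) = (-12798 - 5)*((8916 - 1*(-21743)) + 15596) = -12803*((8916 + 21743) + 15596) = -12803*(30659 + 15596) = -12803*46255 = -592202765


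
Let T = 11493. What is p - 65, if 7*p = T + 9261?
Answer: 20299/7 ≈ 2899.9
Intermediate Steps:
p = 20754/7 (p = (11493 + 9261)/7 = (1/7)*20754 = 20754/7 ≈ 2964.9)
p - 65 = 20754/7 - 65 = 20299/7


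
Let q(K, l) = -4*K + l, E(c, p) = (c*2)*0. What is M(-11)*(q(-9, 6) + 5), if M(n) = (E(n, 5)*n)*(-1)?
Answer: 0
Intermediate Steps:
E(c, p) = 0 (E(c, p) = (2*c)*0 = 0)
q(K, l) = l - 4*K
M(n) = 0 (M(n) = (0*n)*(-1) = 0*(-1) = 0)
M(-11)*(q(-9, 6) + 5) = 0*((6 - 4*(-9)) + 5) = 0*((6 + 36) + 5) = 0*(42 + 5) = 0*47 = 0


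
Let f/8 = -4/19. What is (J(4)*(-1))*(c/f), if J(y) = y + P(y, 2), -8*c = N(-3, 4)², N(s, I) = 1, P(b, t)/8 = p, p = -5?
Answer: 171/64 ≈ 2.6719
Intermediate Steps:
P(b, t) = -40 (P(b, t) = 8*(-5) = -40)
c = -⅛ (c = -⅛*1² = -⅛*1 = -⅛ ≈ -0.12500)
f = -32/19 (f = 8*(-4/19) = -32/19 ≈ -1.6842)
J(y) = -40 + y (J(y) = y - 40 = -40 + y)
(J(4)*(-1))*(c/f) = ((-40 + 4)*(-1))*(-1/(8*(-32/19))) = (-36*(-1))*(-⅛*(-19/32)) = 36*(19/256) = 171/64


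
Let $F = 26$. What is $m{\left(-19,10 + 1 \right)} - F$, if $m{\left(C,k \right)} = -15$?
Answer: $-41$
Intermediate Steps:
$m{\left(-19,10 + 1 \right)} - F = -15 - 26 = -41$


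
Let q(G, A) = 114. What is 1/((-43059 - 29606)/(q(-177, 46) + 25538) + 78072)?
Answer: 25652/2002630279 ≈ 1.2809e-5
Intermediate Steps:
1/((-43059 - 29606)/(q(-177, 46) + 25538) + 78072) = 1/((-43059 - 29606)/(114 + 25538) + 78072) = 1/(-72665/25652 + 78072) = 1/(2002630279/25652) = 25652/2002630279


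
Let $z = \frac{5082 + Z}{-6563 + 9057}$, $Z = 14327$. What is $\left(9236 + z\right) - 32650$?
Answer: $- \frac{58375107}{2494} \approx -23406.0$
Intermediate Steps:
$z = \frac{19409}{2494}$ ($z = \frac{5082 + 14327}{-6563 + 9057} = \frac{19409}{2494} \approx 7.7823$)
$\left(9236 + z\right) - 32650 = \left(9236 + \frac{19409}{2494}\right) - 32650 = \frac{23053993}{2494} - 32650 = - \frac{58375107}{2494}$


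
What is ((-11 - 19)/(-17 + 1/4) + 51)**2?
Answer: 12510369/4489 ≈ 2786.9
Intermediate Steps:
((-11 - 19)/(-17 + 1/4) + 51)**2 = (-30/(-17 + 1/4) + 51)**2 = (-30/(-67/4) + 51)**2 = (-30*(-4/67) + 51)**2 = (120/67 + 51)**2 = (3537/67)**2 = 12510369/4489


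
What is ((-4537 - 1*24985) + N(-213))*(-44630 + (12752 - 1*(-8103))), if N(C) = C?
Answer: 706949625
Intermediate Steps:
((-4537 - 1*24985) + N(-213))*(-44630 + (12752 - 1*(-8103))) = ((-4537 - 1*24985) - 213)*(-44630 + (12752 - 1*(-8103))) = ((-4537 - 24985) - 213)*(-44630 + (12752 + 8103)) = (-29522 - 213)*(-44630 + 20855) = -29735*(-23775) = 706949625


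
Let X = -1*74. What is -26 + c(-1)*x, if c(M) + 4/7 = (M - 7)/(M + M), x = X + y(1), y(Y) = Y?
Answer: -1934/7 ≈ -276.29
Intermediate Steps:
X = -74
x = -73 (x = -74 + 1 = -73)
c(M) = -4/7 + (-7 + M)/(2*M) (c(M) = -4/7 + (M - 7)/(M + M) = -4/7 + (-7 + M)/((2*M)) = -4/7 + (-7 + M)*(1/(2*M)) = -4/7 + (-7 + M)/(2*M))
-26 + c(-1)*x = -26 + ((1/14)*(-49 - 1*(-1))/(-1))*(-73) = -26 + ((1/14)*(-1)*(-49 + 1))*(-73) = -26 + ((1/14)*(-1)*(-48))*(-73) = -26 + (24/7)*(-73) = -26 - 1752/7 = -1934/7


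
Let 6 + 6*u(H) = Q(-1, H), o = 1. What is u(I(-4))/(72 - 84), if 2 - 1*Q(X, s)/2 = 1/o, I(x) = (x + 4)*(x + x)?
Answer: 1/18 ≈ 0.055556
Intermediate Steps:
I(x) = 2*x*(4 + x) (I(x) = (4 + x)*(2*x) = 2*x*(4 + x))
Q(X, s) = 2 (Q(X, s) = 4 - 2/1 = 4 - 2*1 = 4 - 2 = 2)
u(H) = -⅔ (u(H) = -1 + (⅙)*2 = -1 + ⅓ = -⅔)
u(I(-4))/(72 - 84) = -⅔/(72 - 84) = -⅔/(-12) = -1/12*(-⅔) = 1/18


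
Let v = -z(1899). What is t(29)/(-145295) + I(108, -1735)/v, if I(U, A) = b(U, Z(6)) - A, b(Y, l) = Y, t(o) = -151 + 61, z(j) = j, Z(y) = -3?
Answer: -53521555/55183041 ≈ -0.96989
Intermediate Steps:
t(o) = -90
v = -1899 (v = -1*1899 = -1899)
I(U, A) = U - A
t(29)/(-145295) + I(108, -1735)/v = -90/(-145295) + (108 - 1*(-1735))/(-1899) = -90*(-1/145295) + (108 + 1735)*(-1/1899) = 18/29059 + 1843*(-1/1899) = 18/29059 - 1843/1899 = -53521555/55183041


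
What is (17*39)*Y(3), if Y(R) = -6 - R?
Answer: -5967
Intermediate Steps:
(17*39)*Y(3) = (17*39)*(-6 - 1*3) = 663*(-6 - 3) = 663*(-9) = -5967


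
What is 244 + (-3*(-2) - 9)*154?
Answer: -218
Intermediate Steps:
244 + (-3*(-2) - 9)*154 = 244 + (6 - 9)*154 = 244 - 3*154 = 244 - 462 = -218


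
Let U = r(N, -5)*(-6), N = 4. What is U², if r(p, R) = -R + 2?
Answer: 1764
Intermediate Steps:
r(p, R) = 2 - R
U = -42 (U = (2 - 1*(-5))*(-6) = (2 + 5)*(-6) = 7*(-6) = -42)
U² = (-42)² = 1764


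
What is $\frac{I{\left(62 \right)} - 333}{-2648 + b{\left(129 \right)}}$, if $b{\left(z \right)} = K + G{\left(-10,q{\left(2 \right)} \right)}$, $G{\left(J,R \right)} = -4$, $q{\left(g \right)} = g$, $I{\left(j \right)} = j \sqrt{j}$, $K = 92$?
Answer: $\frac{333}{2560} - \frac{31 \sqrt{62}}{1280} \approx -0.06062$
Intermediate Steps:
$I{\left(j \right)} = j^{\frac{3}{2}}$
$b{\left(z \right)} = 88$ ($b{\left(z \right)} = 92 - 4 = 88$)
$\frac{I{\left(62 \right)} - 333}{-2648 + b{\left(129 \right)}} = \frac{62^{\frac{3}{2}} - 333}{-2648 + 88} = \frac{62 \sqrt{62} - 333}{-2560} = \left(-333 + 62 \sqrt{62}\right) \left(- \frac{1}{2560}\right) = \frac{333}{2560} - \frac{31 \sqrt{62}}{1280}$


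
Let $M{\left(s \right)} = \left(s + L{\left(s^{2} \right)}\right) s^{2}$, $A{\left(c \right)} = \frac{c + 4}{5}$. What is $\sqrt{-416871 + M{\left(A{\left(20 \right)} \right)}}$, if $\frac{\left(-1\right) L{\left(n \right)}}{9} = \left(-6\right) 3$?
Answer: $\frac{3 i \sqrt{28682495}}{25} \approx 642.67 i$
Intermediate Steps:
$L{\left(n \right)} = 162$ ($L{\left(n \right)} = - 9 \left(\left(-6\right) 3\right) = \left(-9\right) \left(-18\right) = 162$)
$A{\left(c \right)} = \frac{4}{5} + \frac{c}{5}$ ($A{\left(c \right)} = \frac{4 + c}{5} = \frac{4}{5} + \frac{c}{5}$)
$M{\left(s \right)} = s^{2} \left(162 + s\right)$ ($M{\left(s \right)} = \left(s + 162\right) s^{2} = \left(162 + s\right) s^{2} = s^{2} \left(162 + s\right)$)
$\sqrt{-416871 + M{\left(A{\left(20 \right)} \right)}} = \sqrt{-416871 + \left(\frac{4}{5} + \frac{1}{5} \cdot 20\right)^{2} \left(162 + \left(\frac{4}{5} + \frac{1}{5} \cdot 20\right)\right)} = \sqrt{-416871 + \left(\frac{4}{5} + 4\right)^{2} \left(162 + \left(\frac{4}{5} + 4\right)\right)} = \sqrt{-416871 + \left(\frac{24}{5}\right)^{2} \left(162 + \frac{24}{5}\right)} = \sqrt{-416871 + \frac{576}{25} \cdot \frac{834}{5}} = \sqrt{-416871 + \frac{480384}{125}} = \sqrt{- \frac{51628491}{125}} = \frac{3 i \sqrt{28682495}}{25}$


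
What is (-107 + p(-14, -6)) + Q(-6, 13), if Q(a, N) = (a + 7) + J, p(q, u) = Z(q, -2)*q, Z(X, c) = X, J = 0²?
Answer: 90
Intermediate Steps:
J = 0
p(q, u) = q² (p(q, u) = q*q = q²)
Q(a, N) = 7 + a (Q(a, N) = (a + 7) + 0 = (7 + a) + 0 = 7 + a)
(-107 + p(-14, -6)) + Q(-6, 13) = (-107 + (-14)²) + (7 - 6) = (-107 + 196) + 1 = 89 + 1 = 90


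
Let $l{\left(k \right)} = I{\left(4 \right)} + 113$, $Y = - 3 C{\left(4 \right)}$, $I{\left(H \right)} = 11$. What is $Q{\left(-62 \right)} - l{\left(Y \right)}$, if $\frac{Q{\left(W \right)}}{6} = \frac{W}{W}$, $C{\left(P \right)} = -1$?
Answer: $-118$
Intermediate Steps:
$Q{\left(W \right)} = 6$ ($Q{\left(W \right)} = 6 \frac{W}{W} = 6 \cdot 1 = 6$)
$Y = 3$ ($Y = \left(-3\right) \left(-1\right) = 3$)
$l{\left(k \right)} = 124$ ($l{\left(k \right)} = 11 + 113 = 124$)
$Q{\left(-62 \right)} - l{\left(Y \right)} = 6 - 124 = -118$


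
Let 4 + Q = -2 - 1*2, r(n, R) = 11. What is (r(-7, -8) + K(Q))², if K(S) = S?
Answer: 9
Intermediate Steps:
Q = -8 (Q = -4 + (-2 - 1*2) = -4 + (-2 - 2) = -4 - 4 = -8)
(r(-7, -8) + K(Q))² = (11 - 8)² = 3² = 9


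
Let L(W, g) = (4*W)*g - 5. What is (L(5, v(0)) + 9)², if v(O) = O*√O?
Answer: 16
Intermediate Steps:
v(O) = O^(3/2)
L(W, g) = -5 + 4*W*g (L(W, g) = 4*W*g - 5 = -5 + 4*W*g)
(L(5, v(0)) + 9)² = ((-5 + 4*5*0^(3/2)) + 9)² = ((-5 + 4*5*0) + 9)² = ((-5 + 0) + 9)² = (-5 + 9)² = 4² = 16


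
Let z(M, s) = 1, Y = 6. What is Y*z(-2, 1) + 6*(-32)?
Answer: -186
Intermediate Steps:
Y*z(-2, 1) + 6*(-32) = 6*1 + 6*(-32) = 6 - 192 = -186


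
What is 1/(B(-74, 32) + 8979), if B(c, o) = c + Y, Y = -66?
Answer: 1/8839 ≈ 0.00011313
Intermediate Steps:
B(c, o) = -66 + c (B(c, o) = c - 66 = -66 + c)
1/(B(-74, 32) + 8979) = 1/((-66 - 74) + 8979) = 1/(-140 + 8979) = 1/8839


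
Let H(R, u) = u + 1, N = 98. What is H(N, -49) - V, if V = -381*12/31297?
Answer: -1497684/31297 ≈ -47.854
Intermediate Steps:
H(R, u) = 1 + u
V = -4572/31297 (V = -4572*1/31297 = -4572/31297 ≈ -0.14608)
H(N, -49) - V = (1 - 49) - 1*(-4572/31297) = -48 + 4572/31297 = -1497684/31297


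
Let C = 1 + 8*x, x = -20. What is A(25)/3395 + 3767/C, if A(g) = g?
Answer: -2556998/107961 ≈ -23.684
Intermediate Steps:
C = -159 (C = 1 + 8*(-20) = 1 - 160 = -159)
A(25)/3395 + 3767/C = 25/3395 + 3767/(-159) = 25*(1/3395) + 3767*(-1/159) = 5/679 - 3767/159 = -2556998/107961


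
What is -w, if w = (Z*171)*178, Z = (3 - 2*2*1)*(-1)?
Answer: -30438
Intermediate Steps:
Z = 1 (Z = (3 - 4*1)*(-1) = (3 - 4)*(-1) = -1*(-1) = 1)
w = 30438 (w = (1*171)*178 = 171*178 = 30438)
-w = -1*30438 = -30438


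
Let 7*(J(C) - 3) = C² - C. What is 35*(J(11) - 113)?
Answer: -3300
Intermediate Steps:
J(C) = 3 - C/7 + C²/7 (J(C) = 3 + (C² - C)/7 = 3 + (-C/7 + C²/7) = 3 - C/7 + C²/7)
35*(J(11) - 113) = 35*((3 - ⅐*11 + (⅐)*11²) - 113) = 35*((3 - 11/7 + (⅐)*121) - 113) = 35*((3 - 11/7 + 121/7) - 113) = 35*(131/7 - 113) = 35*(-660/7) = -3300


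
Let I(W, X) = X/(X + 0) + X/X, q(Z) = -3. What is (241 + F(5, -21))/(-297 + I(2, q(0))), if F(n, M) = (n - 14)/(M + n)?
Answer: -773/944 ≈ -0.81886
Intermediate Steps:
I(W, X) = 2 (I(W, X) = X/X + 1 = 1 + 1 = 2)
F(n, M) = (-14 + n)/(M + n)
(241 + F(5, -21))/(-297 + I(2, q(0))) = (241 + (-14 + 5)/(-21 + 5))/(-297 + 2) = (241 - 9/(-16))/(-295) = (241 - 1/16*(-9))*(-1/295) = (241 + 9/16)*(-1/295) = (3865/16)*(-1/295) = -773/944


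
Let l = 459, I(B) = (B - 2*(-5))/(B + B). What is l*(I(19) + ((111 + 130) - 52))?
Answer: 3309849/38 ≈ 87101.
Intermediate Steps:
I(B) = (10 + B)/(2*B) (I(B) = (B + 10)/((2*B)) = (10 + B)*(1/(2*B)) = (10 + B)/(2*B))
l*(I(19) + ((111 + 130) - 52)) = 459*((½)*(10 + 19)/19 + ((111 + 130) - 52)) = 459*((½)*(1/19)*29 + (241 - 52)) = 459*(29/38 + 189) = 459*(7211/38) = 3309849/38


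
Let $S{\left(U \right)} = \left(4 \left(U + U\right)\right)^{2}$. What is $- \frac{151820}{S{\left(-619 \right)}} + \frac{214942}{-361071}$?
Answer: $- \frac{1331422716397}{2213573206896} \approx -0.60148$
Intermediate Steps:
$S{\left(U \right)} = 64 U^{2}$ ($S{\left(U \right)} = \left(4 \cdot 2 U\right)^{2} = \left(8 U\right)^{2} = 64 U^{2}$)
$- \frac{151820}{S{\left(-619 \right)}} + \frac{214942}{-361071} = - \frac{151820}{64 \left(-619\right)^{2}} + \frac{214942}{-361071} = - \frac{151820}{64 \cdot 383161} + 214942 \left(- \frac{1}{361071}\right) = - \frac{151820}{24522304} - \frac{214942}{361071} = \left(-151820\right) \frac{1}{24522304} - \frac{214942}{361071} = - \frac{37955}{6130576} - \frac{214942}{361071} = - \frac{1331422716397}{2213573206896}$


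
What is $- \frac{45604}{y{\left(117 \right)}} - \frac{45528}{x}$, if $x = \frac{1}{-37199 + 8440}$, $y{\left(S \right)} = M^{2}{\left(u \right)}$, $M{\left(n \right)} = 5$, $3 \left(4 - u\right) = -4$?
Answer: $\frac{32733448196}{25} \approx 1.3093 \cdot 10^{9}$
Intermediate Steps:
$u = \frac{16}{3}$ ($u = 4 - - \frac{4}{3} = 4 + \frac{4}{3} = \frac{16}{3} \approx 5.3333$)
$y{\left(S \right)} = 25$ ($y{\left(S \right)} = 5^{2} = 25$)
$x = - \frac{1}{28759}$ ($x = \frac{1}{-28759} = - \frac{1}{28759} \approx -3.4772 \cdot 10^{-5}$)
$- \frac{45604}{y{\left(117 \right)}} - \frac{45528}{x} = - \frac{45604}{25} - \frac{45528}{- \frac{1}{28759}} = \left(-45604\right) \frac{1}{25} - -1309339752 = - \frac{45604}{25} + 1309339752 = \frac{32733448196}{25}$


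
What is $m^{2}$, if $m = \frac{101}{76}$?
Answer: $\frac{10201}{5776} \approx 1.7661$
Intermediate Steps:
$m = \frac{101}{76}$ ($m = 101 \cdot \frac{1}{76} = \frac{101}{76} \approx 1.3289$)
$m^{2} = \left(\frac{101}{76}\right)^{2} = \frac{10201}{5776}$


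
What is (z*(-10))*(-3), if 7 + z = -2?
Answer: -270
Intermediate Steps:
z = -9 (z = -7 - 2 = -9)
(z*(-10))*(-3) = -9*(-10)*(-3) = 90*(-3) = -270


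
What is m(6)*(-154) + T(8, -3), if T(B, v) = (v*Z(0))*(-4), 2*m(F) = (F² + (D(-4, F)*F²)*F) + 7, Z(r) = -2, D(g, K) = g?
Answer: 63193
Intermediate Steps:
m(F) = 7/2 + F²/2 - 2*F³ (m(F) = ((F² + (-4*F²)*F) + 7)/2 = ((F² - 4*F³) + 7)/2 = (7 + F² - 4*F³)/2 = 7/2 + F²/2 - 2*F³)
T(B, v) = 8*v (T(B, v) = (v*(-2))*(-4) = -2*v*(-4) = 8*v)
m(6)*(-154) + T(8, -3) = (7/2 + (½)*6² - 2*6³)*(-154) + 8*(-3) = (7/2 + (½)*36 - 2*216)*(-154) - 24 = (7/2 + 18 - 432)*(-154) - 24 = -821/2*(-154) - 24 = 63217 - 24 = 63193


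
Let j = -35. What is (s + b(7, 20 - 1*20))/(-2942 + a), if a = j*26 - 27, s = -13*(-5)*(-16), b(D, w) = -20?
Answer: 1060/3879 ≈ 0.27327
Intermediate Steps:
s = -1040 (s = 65*(-16) = -1040)
a = -937 (a = -35*26 - 27 = -910 - 27 = -937)
(s + b(7, 20 - 1*20))/(-2942 + a) = (-1040 - 20)/(-2942 - 937) = -1060/(-3879) = -1060*(-1/3879) = 1060/3879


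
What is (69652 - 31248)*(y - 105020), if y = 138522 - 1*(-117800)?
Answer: 5810602008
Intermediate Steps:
y = 256322 (y = 138522 + 117800 = 256322)
(69652 - 31248)*(y - 105020) = (69652 - 31248)*(256322 - 105020) = 38404*151302 = 5810602008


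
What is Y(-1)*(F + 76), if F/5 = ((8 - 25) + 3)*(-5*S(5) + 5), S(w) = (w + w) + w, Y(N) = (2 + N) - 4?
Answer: -14928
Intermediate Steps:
Y(N) = -2 + N
S(w) = 3*w (S(w) = 2*w + w = 3*w)
F = 4900 (F = 5*(((8 - 25) + 3)*(-15*5 + 5)) = 5*((-17 + 3)*(-5*15 + 5)) = 5*(-14*(-75 + 5)) = 5*(-14*(-70)) = 5*980 = 4900)
Y(-1)*(F + 76) = (-2 - 1)*(4900 + 76) = -3*4976 = -14928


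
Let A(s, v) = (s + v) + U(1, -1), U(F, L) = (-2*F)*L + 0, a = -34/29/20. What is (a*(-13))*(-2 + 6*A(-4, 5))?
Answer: 1768/145 ≈ 12.193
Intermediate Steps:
a = -17/290 (a = -34*1/29*(1/20) = -34/29*1/20 = -17/290 ≈ -0.058621)
U(F, L) = -2*F*L (U(F, L) = -2*F*L + 0 = -2*F*L)
A(s, v) = 2 + s + v (A(s, v) = (s + v) - 2*1*(-1) = (s + v) + 2 = 2 + s + v)
(a*(-13))*(-2 + 6*A(-4, 5)) = (-17/290*(-13))*(-2 + 6*(2 - 4 + 5)) = 221*(-2 + 6*3)/290 = 221*(-2 + 18)/290 = (221/290)*16 = 1768/145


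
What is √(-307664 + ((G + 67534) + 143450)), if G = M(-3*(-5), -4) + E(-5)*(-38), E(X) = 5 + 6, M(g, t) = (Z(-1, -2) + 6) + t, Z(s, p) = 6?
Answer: I*√97090 ≈ 311.59*I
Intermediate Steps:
M(g, t) = 12 + t (M(g, t) = (6 + 6) + t = 12 + t)
E(X) = 11
G = -410 (G = (12 - 4) + 11*(-38) = 8 - 418 = -410)
√(-307664 + ((G + 67534) + 143450)) = √(-307664 + ((-410 + 67534) + 143450)) = √(-307664 + (67124 + 143450)) = √(-307664 + 210574) = √(-97090) = I*√97090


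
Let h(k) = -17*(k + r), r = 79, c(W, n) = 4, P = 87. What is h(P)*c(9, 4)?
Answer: -11288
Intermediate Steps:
h(k) = -1343 - 17*k (h(k) = -17*(k + 79) = -17*(79 + k) = -1343 - 17*k)
h(P)*c(9, 4) = (-1343 - 17*87)*4 = (-1343 - 1479)*4 = -2822*4 = -11288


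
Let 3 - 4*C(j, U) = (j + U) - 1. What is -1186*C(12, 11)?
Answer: 11267/2 ≈ 5633.5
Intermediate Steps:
C(j, U) = 1 - U/4 - j/4 (C(j, U) = ¾ - ((j + U) - 1)/4 = ¾ - ((U + j) - 1)/4 = ¾ - (-1 + U + j)/4 = ¾ + (¼ - U/4 - j/4) = 1 - U/4 - j/4)
-1186*C(12, 11) = -1186*(1 - ¼*11 - ¼*12) = -1186*(1 - 11/4 - 3) = -1186*(-19/4) = 11267/2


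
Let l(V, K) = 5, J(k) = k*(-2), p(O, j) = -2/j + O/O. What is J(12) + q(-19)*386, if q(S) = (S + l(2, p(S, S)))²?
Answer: 75632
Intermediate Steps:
p(O, j) = 1 - 2/j (p(O, j) = -2/j + 1 = 1 - 2/j)
J(k) = -2*k
q(S) = (5 + S)² (q(S) = (S + 5)² = (5 + S)²)
J(12) + q(-19)*386 = -2*12 + (5 - 19)²*386 = -24 + (-14)²*386 = -24 + 196*386 = -24 + 75656 = 75632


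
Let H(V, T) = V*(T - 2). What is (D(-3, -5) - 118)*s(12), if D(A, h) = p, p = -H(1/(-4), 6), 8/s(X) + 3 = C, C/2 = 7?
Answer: -936/11 ≈ -85.091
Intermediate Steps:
C = 14 (C = 2*7 = 14)
s(X) = 8/11 (s(X) = 8/(-3 + 14) = 8/11)
H(V, T) = V*(-2 + T)
p = 1 (p = -(-2 + 6)/(-4) = -(-1)*4/4 = -1*(-1) = 1)
D(A, h) = 1
(D(-3, -5) - 118)*s(12) = (1 - 118)*(8/11) = -117*8/11 = -936/11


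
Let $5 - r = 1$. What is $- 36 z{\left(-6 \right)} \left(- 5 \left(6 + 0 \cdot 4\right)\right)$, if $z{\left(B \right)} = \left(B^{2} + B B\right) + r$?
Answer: $82080$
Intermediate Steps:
$r = 4$ ($r = 5 - 1 = 4$)
$z{\left(B \right)} = 4 + 2 B^{2}$ ($z{\left(B \right)} = \left(B^{2} + B B\right) + 4 = \left(B^{2} + B^{2}\right) + 4 = 2 B^{2} + 4 = 4 + 2 B^{2}$)
$- 36 z{\left(-6 \right)} \left(- 5 \left(6 + 0 \cdot 4\right)\right) = - 36 \left(4 + 2 \left(-6\right)^{2}\right) \left(- 5 \left(6 + 0 \cdot 4\right)\right) = - 36 \left(4 + 2 \cdot 36\right) \left(- 5 \left(6 + 0\right)\right) = - 36 \left(4 + 72\right) \left(\left(-5\right) 6\right) = \left(-36\right) 76 \left(-30\right) = \left(-2736\right) \left(-30\right) = 82080$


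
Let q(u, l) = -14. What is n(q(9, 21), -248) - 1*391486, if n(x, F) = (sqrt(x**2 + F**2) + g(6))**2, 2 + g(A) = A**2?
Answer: -328630 + 680*sqrt(617) ≈ -3.1174e+5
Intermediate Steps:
g(A) = -2 + A**2
n(x, F) = (34 + sqrt(F**2 + x**2))**2 (n(x, F) = (sqrt(x**2 + F**2) + (-2 + 6**2))**2 = (sqrt(F**2 + x**2) + (-2 + 36))**2 = (sqrt(F**2 + x**2) + 34)**2 = (34 + sqrt(F**2 + x**2))**2)
n(q(9, 21), -248) - 1*391486 = (34 + sqrt((-248)**2 + (-14)**2))**2 - 1*391486 = (34 + sqrt(61504 + 196))**2 - 391486 = (34 + sqrt(61700))**2 - 391486 = (34 + 10*sqrt(617))**2 - 391486 = -391486 + (34 + 10*sqrt(617))**2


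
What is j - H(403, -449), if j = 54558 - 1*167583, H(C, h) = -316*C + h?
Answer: 14772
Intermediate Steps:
H(C, h) = h - 316*C
j = -113025 (j = 54558 - 167583 = -113025)
j - H(403, -449) = -113025 - (-449 - 316*403) = -113025 - (-449 - 127348) = -113025 - 1*(-127797) = -113025 + 127797 = 14772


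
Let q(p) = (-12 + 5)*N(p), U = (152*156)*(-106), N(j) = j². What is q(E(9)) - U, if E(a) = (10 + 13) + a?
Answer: 2506304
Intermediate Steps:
U = -2513472 (U = 23712*(-106) = -2513472)
E(a) = 23 + a
q(p) = -7*p² (q(p) = (-12 + 5)*p² = -7*p²)
q(E(9)) - U = -7*(23 + 9)² - 1*(-2513472) = -7*32² + 2513472 = -7*1024 + 2513472 = -7168 + 2513472 = 2506304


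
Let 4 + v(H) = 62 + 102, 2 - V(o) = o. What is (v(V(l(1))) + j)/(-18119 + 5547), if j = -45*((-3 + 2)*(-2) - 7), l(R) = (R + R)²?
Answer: -55/1796 ≈ -0.030624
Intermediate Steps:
l(R) = 4*R² (l(R) = (2*R)² = 4*R²)
V(o) = 2 - o
v(H) = 160 (v(H) = -4 + (62 + 102) = -4 + 164 = 160)
j = 225 (j = -45*(-1*(-2) - 7) = -45*(2 - 7) = -45*(-5) = 225)
(v(V(l(1))) + j)/(-18119 + 5547) = (160 + 225)/(-18119 + 5547) = 385/(-12572) = 385*(-1/12572) = -55/1796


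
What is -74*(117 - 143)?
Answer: 1924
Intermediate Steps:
-74*(117 - 143) = -74*(-26) = 1924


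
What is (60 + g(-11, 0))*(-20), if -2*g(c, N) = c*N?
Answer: -1200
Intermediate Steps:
g(c, N) = -N*c/2 (g(c, N) = -c*N/2 = -N*c/2)
(60 + g(-11, 0))*(-20) = (60 - ½*0*(-11))*(-20) = (60 + 0)*(-20) = 60*(-20) = -1200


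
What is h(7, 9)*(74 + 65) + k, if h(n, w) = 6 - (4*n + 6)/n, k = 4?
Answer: 1140/7 ≈ 162.86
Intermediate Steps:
h(n, w) = 6 - (6 + 4*n)/n
h(7, 9)*(74 + 65) + k = (2 - 6/7)*(74 + 65) + 4 = (2 - 6*⅐)*139 + 4 = (2 - 6/7)*139 + 4 = (8/7)*139 + 4 = 1112/7 + 4 = 1140/7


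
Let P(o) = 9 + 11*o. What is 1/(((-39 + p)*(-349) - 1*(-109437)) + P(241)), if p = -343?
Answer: 1/245415 ≈ 4.0747e-6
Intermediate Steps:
1/(((-39 + p)*(-349) - 1*(-109437)) + P(241)) = 1/(((-39 - 343)*(-349) - 1*(-109437)) + (9 + 11*241)) = 1/((-382*(-349) + 109437) + (9 + 2651)) = 1/((133318 + 109437) + 2660) = 1/(242755 + 2660) = 1/245415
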